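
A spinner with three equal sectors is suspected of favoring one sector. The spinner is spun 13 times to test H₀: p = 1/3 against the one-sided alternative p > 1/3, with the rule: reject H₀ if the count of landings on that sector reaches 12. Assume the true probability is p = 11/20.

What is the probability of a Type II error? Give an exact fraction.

636861571623279/640000000000000

Under the alternative p = 11/20, Y ~ Binomial(13, 11/20); β is the probability the test does not reject, P(Y < 12).
Summing C(13,j)·(11/20)^j·(9/20)^{13-j} for j = 0..11 gives 636861571623279/640000000000000.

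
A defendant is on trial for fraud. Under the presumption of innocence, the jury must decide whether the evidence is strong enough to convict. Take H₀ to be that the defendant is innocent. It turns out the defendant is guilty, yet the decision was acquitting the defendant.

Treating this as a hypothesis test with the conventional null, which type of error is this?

Type II error

'Acquitting the defendant' corresponds to failing to reject H₀.
H₀ was not rejected but H₀ is false — a Type II error (false negative).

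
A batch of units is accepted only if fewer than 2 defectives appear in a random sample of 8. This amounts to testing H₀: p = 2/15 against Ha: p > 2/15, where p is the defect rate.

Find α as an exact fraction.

743183632/2562890625

Under H₀, S ~ Binomial(8, 2/15); the Type I error rate is P(S ≥ 2).
α = 1 − P(S ≤ 1) = 1 − 1819706993/2562890625 = 743183632/2562890625.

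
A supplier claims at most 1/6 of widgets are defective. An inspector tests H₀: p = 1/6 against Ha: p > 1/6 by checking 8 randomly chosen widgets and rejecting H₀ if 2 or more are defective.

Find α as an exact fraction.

α = P(reject H₀ | H₀ true) = P(S ≥ 2 | p = 1/6), S ~ Binomial(8, 1/6).
Computing the lower-tail complement: 1 − 1015625/1679616 = 663991/1679616.

663991/1679616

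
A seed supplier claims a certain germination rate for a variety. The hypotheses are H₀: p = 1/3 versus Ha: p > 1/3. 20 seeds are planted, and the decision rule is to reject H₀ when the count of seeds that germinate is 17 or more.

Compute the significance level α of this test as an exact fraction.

The Type I error probability is α = P(X ≥ 17) computed under H₀, where X ~ Binomial(20, 1/3).
Adding the binomial terms for j = 17 through 20 with p = 1/3 yields 3307/1162261467.

3307/1162261467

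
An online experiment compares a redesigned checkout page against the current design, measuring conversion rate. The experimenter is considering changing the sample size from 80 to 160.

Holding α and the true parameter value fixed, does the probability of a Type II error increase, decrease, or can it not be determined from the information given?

It decreases.

Increasing n separates the H₀ and Ha sampling distributions, so under Ha fewer outcomes land in the acceptance region.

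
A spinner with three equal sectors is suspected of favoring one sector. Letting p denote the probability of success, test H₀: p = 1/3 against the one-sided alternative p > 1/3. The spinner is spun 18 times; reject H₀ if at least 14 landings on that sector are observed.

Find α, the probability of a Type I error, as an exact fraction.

56137/387420489

α = P(reject H₀ | H₀ true) = P(K ≥ 14 | p = 1/3), with K ~ Binomial(18, 1/3).
Adding the binomial terms for j = 14 through 18 with p = 1/3 yields 56137/387420489.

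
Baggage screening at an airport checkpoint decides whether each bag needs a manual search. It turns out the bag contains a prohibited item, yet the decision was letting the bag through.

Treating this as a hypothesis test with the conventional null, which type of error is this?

Type II error

The null hypothesis here is that the bag contains no prohibited items.
'Letting the bag through' corresponds to failing to reject H₀.
H₀ was not rejected but H₀ is false — a Type II error (false negative).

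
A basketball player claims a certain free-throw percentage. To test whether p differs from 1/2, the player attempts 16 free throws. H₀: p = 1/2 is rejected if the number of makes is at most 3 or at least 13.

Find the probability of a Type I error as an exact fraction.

697/32768

Under H₀, X ~ Binomial(16, 1/2); α is the probability of landing in either tail, P(X ≤ 3) + P(X ≥ 13).
The two tails are symmetric, so α = 2·(1 + 16 + 120 + 560)/2^16 = 1394/65536 = 697/32768.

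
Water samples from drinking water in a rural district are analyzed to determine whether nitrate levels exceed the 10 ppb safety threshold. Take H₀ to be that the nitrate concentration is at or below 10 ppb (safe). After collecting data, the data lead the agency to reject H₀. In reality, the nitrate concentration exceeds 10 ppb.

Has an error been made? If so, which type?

The test rejected a false H₀ — the decision matches the true state.

Neither — the decision is correct.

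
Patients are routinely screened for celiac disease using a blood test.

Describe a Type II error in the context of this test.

A Type II error would mean concluding that the patient does not have celiac disease (or at least failing to establish that the patient has celiac disease) when in fact the patient has celiac disease.

With the conventional null hypothesis that the patient does not have celiac disease:
A Type II error is failing to reject H₀ when H₀ is false.
Here that means clearing the patient as negative when actually the patient has celiac disease.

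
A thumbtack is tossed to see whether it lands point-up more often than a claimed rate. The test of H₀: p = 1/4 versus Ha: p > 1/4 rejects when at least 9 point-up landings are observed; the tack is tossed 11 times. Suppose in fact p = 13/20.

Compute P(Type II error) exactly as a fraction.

A Type II error is failing to reject when Ha holds: with p = 13/20, β = P(Y ≤ 8).
Summing C(11,j)·(13/20)^j·(7/20)^{11-j} for j = 0..8 gives 32762721984671/40960000000000.

32762721984671/40960000000000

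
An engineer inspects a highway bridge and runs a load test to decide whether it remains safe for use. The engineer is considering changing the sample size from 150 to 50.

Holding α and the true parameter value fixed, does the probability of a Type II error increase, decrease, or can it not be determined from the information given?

It increases.

Reducing n widens both sampling distributions, so the test has less ability to distinguish Ha from H₀.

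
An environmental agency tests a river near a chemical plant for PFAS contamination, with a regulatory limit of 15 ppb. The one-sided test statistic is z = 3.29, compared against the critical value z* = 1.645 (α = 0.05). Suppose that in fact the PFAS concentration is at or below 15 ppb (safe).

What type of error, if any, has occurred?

Type I error

The conventional null hypothesis is that the PFAS concentration is at or below 15 ppb (safe).
Since z = 3.29 > z* = 1.645, H₀ is rejected.
H₀ is true (actually the PFAS concentration is at or below 15 ppb (safe)).
Rejecting a true H₀ is a Type I error.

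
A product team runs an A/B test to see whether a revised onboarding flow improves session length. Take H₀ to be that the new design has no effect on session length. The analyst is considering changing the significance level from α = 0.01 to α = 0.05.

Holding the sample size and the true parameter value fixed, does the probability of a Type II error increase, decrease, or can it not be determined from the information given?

It decreases.

A larger α widens the rejection region, so when the alternative is true more outcomes lead to rejection — failing to reject becomes less likely.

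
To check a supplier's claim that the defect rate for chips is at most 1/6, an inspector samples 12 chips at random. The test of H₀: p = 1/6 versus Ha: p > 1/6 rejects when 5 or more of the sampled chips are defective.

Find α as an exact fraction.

Under H₀, K ~ Binomial(12, 1/6); the Type I error rate is P(K ≥ 5).
Computing the lower-tail complement: 1 − 349609375/362797056 = 13187681/362797056.

13187681/362797056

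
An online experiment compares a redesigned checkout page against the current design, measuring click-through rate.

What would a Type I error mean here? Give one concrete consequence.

With the conventional null hypothesis that the new design has no effect on click-through rate:
A Type I error is rejecting H₀ when H₀ is true.
Here that means shipping the new feature to all users when actually the new design has no effect on click-through rate.

A Type I error would mean concluding that the new design increases click-through rate when in fact the new design has no effect on click-through rate. Consequence: engineering effort is spent shipping a change that doesn't actually help.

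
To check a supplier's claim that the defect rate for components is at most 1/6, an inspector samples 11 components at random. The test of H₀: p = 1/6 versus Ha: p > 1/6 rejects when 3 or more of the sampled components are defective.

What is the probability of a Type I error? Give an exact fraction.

The significance level is the probability, assuming p = 1/6, of seeing 3 or more defectives in 11 draws.
Computing the lower-tail complement: 1 − 9765625/13436928 = 3671303/13436928.

3671303/13436928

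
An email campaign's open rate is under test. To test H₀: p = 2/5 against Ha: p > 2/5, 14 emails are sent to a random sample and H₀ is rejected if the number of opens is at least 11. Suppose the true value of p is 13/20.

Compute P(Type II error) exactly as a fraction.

A Type II error is failing to reject when Ha holds: with p = 13/20, β = P(Y ≤ 10).
Equivalently, β = 1 − P(Y ≥ 11) = 638569946045404807/819200000000000000.

638569946045404807/819200000000000000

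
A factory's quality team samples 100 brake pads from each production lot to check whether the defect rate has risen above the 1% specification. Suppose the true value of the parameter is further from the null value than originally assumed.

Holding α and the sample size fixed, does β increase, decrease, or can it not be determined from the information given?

It decreases.

A bigger departure from H₀ is easier for the test to detect, so it fails to reject less often.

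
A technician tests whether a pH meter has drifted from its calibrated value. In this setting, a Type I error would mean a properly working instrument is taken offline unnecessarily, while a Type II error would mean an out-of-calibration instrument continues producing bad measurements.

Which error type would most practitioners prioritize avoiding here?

The Type II consequence (an out-of-calibration instrument continues producing bad measurements) is more severe than the Type I consequence (a properly working instrument is taken offline unnecessarily).

Type II error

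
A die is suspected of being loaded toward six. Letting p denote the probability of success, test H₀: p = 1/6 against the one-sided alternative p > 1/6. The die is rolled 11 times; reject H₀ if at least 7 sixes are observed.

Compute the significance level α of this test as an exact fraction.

38051/60466176

α = P(reject H₀ | H₀ true) = P(X ≥ 7 | p = 1/6), with X ~ Binomial(11, 1/6).
P(X ≥ 7) = Σ_{j=7}^{11} C(11,j)·(1/6)^j·(5/6)^{11-j} = 38051/60466176.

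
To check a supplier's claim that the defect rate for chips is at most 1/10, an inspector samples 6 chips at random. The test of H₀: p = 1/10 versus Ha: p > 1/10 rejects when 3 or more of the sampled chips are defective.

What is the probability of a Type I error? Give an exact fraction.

Under H₀, S ~ Binomial(6, 1/10); the Type I error rate is P(S ≥ 3).
α = 1 − P(S ≤ 2) = 1 − 19683/20000 = 317/20000.

317/20000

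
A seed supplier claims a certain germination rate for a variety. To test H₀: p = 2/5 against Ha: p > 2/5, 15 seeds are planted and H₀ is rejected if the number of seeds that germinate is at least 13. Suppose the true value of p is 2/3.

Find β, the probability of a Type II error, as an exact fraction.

A Type II error is failing to reject when Ha holds: with p = 2/3, β = P(Y ≤ 12).
Summing C(15,j)·(2/3)^j·(1/3)^{15-j} for j = 0..12 gives 13210219/14348907.

13210219/14348907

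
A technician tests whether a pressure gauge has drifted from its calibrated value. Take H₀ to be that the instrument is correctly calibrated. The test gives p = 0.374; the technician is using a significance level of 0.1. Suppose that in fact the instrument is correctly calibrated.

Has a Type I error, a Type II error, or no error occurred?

No error — this is a correct decision.

Since p = 0.374 ≥ α = 0.1, H₀ is not rejected.
H₀ is true (actually the instrument is correctly calibrated).
The decision matches the true state — no error.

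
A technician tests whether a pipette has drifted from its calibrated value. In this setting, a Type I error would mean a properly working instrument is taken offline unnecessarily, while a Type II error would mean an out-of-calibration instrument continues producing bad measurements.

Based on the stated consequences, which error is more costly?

Type II error

The Type II consequence (an out-of-calibration instrument continues producing bad measurements) is more severe than the Type I consequence (a properly working instrument is taken offline unnecessarily).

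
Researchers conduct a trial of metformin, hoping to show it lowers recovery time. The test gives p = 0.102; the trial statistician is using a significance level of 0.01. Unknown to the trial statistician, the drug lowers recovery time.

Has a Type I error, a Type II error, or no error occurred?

The conventional null hypothesis is that the drug has no effect on recovery time.
Since p = 0.102 ≥ α = 0.01, H₀ is not rejected.
H₀ is false (actually the drug lowers recovery time).
Failing to reject a false H₀ is a Type II error.

Type II error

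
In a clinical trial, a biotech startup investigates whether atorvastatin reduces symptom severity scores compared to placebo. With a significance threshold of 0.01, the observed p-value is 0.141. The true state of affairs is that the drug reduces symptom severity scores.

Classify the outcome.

The conventional null hypothesis is that the drug has no effect on symptom severity scores.
Since p = 0.141 ≥ α = 0.01, H₀ is not rejected.
H₀ is false (actually the drug reduces symptom severity scores).
Failing to reject a false H₀ is a Type II error.

Type II error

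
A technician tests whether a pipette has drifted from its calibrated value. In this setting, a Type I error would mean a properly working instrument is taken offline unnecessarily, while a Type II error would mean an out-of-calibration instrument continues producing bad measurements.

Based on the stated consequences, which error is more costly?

Type II error

The Type II consequence (an out-of-calibration instrument continues producing bad measurements) is more severe than the Type I consequence (a properly working instrument is taken offline unnecessarily).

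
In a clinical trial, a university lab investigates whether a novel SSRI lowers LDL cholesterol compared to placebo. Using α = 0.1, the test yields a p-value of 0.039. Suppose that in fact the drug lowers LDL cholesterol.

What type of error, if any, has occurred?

The conventional null hypothesis is that the drug has no effect on LDL cholesterol.
Since p = 0.039 < α = 0.1, H₀ is rejected.
H₀ is false (actually the drug lowers LDL cholesterol).
The decision matches the true state — no error.

Neither — the decision is correct.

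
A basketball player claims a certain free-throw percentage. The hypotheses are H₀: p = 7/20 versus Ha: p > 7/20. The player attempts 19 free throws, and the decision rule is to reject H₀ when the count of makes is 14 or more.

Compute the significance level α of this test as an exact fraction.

Under H₀, S ~ Binomial(19, 7/20), and α = P(S ≥ 14).
Summing C(19,j)(7/20)^j(13/20)^{19−j} for j = 14,…,19 gives 441451161257878012297/655360000000000000000000.

441451161257878012297/655360000000000000000000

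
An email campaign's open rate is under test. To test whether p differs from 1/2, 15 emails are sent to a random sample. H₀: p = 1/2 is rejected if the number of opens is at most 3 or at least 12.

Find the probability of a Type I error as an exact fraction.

9/256

α = P(Y ≤ 3 or Y ≥ 12 | p = 1/2), Y ~ Binomial(15, 1/2).
Each tail has probability (1 + 15 + 105 + 455)/32768; doubling gives α = 1152/32768 = 9/256.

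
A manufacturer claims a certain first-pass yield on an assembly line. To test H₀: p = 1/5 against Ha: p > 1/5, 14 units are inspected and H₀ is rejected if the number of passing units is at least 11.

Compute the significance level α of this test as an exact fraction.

24809/6103515625

Under H₀, Y ~ Binomial(14, 1/5), and α = P(Y ≥ 11).
Adding the binomial terms for j = 11 through 14 with p = 1/5 yields 24809/6103515625.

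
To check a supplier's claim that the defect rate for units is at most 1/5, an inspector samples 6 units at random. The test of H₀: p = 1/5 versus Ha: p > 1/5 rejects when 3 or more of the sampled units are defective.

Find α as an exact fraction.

309/3125

The significance level is the probability, assuming p = 1/5, of seeing 3 or more defectives in 6 draws.
α = 1 − P(X ≤ 2) = 1 − 2816/3125 = 309/3125.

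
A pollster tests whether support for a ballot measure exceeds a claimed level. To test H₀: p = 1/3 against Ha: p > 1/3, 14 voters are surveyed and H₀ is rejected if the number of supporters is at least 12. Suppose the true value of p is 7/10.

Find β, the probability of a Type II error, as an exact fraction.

41958212136219/50000000000000

Under the alternative p = 7/10, Y ~ Binomial(14, 7/10); β is the probability the test does not reject, P(Y < 12).
Equivalently, β = 1 − P(Y ≥ 12) = 41958212136219/50000000000000.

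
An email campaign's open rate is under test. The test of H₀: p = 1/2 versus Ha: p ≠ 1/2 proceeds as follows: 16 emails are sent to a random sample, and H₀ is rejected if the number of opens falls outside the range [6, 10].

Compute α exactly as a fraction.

6885/32768

α = P(S ≤ 5 or S ≥ 11 | p = 1/2), S ~ Binomial(16, 1/2).
By symmetry, α = 2·P(S ≤ 5) = 2·(1 + 16 + 120 + 560 + 1820 + 4368)/65536 = 13770/65536 = 6885/32768.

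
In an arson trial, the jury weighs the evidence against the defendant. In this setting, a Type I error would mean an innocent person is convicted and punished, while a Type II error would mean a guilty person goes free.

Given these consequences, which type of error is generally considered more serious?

Type I error

The Type I consequence (an innocent person is convicted and punished) is more severe than the Type II consequence (a guilty person goes free).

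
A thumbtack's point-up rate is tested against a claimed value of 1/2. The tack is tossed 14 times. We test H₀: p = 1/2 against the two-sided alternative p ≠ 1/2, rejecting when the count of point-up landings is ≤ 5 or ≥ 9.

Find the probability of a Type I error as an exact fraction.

The significance level is the null-hypothesis probability of the rejection region {≤5} ∪ {≥9}.
By symmetry, α = 2·P(K ≤ 5) = 2·(1 + 14 + 91 + 364 + 1001 + 2002)/16384 = 6946/16384 = 3473/8192.

3473/8192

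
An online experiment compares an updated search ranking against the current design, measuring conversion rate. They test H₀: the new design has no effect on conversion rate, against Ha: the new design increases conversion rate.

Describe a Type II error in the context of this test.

A Type II error is failing to reject H₀ when H₀ is false.
Here that means keeping the current design when actually the new design increases conversion rate.

A Type II error would mean concluding that the new design has no effect on conversion rate (or at least failing to establish that the new design increases conversion rate) when in fact the new design increases conversion rate.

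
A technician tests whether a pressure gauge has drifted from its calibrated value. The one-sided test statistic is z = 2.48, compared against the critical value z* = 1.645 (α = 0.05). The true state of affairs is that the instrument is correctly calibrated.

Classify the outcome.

Type I error

The conventional null hypothesis is that the instrument is correctly calibrated.
Since z = 2.48 > z* = 1.645, H₀ is rejected.
H₀ is true (actually the instrument is correctly calibrated).
Rejecting a true H₀ is a Type I error.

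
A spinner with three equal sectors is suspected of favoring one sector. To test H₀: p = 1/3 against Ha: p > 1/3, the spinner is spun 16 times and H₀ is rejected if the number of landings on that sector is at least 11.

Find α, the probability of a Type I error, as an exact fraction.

The Type I error probability is α = P(X ≥ 11) computed under H₀, where X ~ Binomial(16, 1/3).
Summing C(16,j)(1/3)^j(2/3)^{16−j} for j = 11,…,16 gives 19321/4782969.

19321/4782969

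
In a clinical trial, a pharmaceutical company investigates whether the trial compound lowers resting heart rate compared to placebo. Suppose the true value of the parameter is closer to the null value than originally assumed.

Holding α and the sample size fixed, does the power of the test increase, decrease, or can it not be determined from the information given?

A smaller departure from H₀ means the test statistic under Ha is distributed closer to where it would be under H₀; rejection becomes less likely.
Since power = 1 − β and β increases, power decreases.

It decreases.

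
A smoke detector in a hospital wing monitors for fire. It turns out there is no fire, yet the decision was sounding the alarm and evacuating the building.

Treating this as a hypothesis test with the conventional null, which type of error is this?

The null hypothesis here is that there is no fire.
'Sounding the alarm and evacuating the building' corresponds to rejecting H₀.
H₀ was rejected but H₀ is true — a Type I error (false positive).

Type I error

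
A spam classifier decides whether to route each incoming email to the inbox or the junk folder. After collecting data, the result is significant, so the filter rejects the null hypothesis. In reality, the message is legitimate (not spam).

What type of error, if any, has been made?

Type I error

The conventional null hypothesis here is that the message is legitimate (not spam).
H₀ was rejected, but H₀ is actually true.
Rejecting a true null hypothesis is a Type I error (false positive).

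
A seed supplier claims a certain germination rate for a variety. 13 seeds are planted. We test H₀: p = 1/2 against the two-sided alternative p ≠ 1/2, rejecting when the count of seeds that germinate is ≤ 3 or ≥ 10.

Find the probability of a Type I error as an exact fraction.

189/2048

Under H₀, K ~ Binomial(13, 1/2); α is the probability of landing in either tail, P(K ≤ 3) + P(K ≥ 10).
By symmetry, α = 2·P(K ≤ 3) = 2·(1 + 13 + 78 + 286)/8192 = 756/8192 = 189/2048.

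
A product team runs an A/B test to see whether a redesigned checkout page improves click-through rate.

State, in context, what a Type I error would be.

A Type I error would mean concluding that the new design increases click-through rate when in fact the new design has no effect on click-through rate.

With the conventional null hypothesis that the new design has no effect on click-through rate:
A Type I error is rejecting H₀ when H₀ is true.
Here that means shipping the new feature to all users when actually the new design has no effect on click-through rate.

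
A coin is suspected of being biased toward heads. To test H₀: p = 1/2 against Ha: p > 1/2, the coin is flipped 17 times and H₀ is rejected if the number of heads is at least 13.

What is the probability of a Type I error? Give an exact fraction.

1607/65536

The Type I error probability is α = P(K ≥ 13) computed under H₀, where K ~ Binomial(17, 1/2).
Summing the upper tail: (2380 + 680 + 136 + 17 + 1) / 2^17 = 3214/131072 = 1607/65536.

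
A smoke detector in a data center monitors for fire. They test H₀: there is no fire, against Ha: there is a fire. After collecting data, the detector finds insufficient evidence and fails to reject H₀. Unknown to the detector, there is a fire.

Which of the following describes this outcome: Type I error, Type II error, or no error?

Type II error

H₀ was not rejected, but H₀ is actually false.
Failing to reject a false null hypothesis is a Type II error (false negative).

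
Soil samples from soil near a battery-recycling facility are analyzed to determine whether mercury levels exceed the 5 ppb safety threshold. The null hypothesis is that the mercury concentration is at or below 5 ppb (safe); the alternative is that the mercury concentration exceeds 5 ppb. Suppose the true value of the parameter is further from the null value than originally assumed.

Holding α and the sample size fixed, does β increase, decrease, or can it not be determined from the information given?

A bigger departure from H₀ is easier for the test to detect, so it fails to reject less often.

It decreases.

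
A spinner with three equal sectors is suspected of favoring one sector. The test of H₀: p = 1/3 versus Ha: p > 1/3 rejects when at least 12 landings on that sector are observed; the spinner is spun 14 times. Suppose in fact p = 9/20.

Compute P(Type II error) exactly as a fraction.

817437922121895041/819200000000000000

β = P(fail to reject H₀ | Ha true) = P(X ≤ 11 | p = 9/20), X ~ Binomial(14, 9/20).
Summing C(14,j)·(9/20)^j·(11/20)^{14-j} for j = 0..11 gives 817437922121895041/819200000000000000.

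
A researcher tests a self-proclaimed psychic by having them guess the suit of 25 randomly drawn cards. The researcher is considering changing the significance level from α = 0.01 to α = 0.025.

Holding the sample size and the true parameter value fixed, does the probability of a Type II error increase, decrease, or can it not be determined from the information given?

Relaxing α lowers the evidence threshold; under Ha, outcomes that previously fell short now trigger rejection.

It decreases.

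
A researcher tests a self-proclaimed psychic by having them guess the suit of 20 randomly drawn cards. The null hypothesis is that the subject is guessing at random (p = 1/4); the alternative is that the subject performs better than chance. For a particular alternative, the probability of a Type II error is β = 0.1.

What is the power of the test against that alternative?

Power = 1 − β = 1 − 0.1 = 0.9.

0.9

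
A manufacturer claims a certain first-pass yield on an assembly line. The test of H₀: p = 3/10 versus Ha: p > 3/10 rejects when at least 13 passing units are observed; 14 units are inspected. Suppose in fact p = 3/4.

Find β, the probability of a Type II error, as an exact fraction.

β = P(fail to reject H₀ | Ha true) = P(Y ≤ 12 | p = 3/4), Y ~ Binomial(14, 3/4).
Adding the binomial probabilities P(Y=0)+…+P(Y=12) at p = 3/4 gives 241331965/268435456.

241331965/268435456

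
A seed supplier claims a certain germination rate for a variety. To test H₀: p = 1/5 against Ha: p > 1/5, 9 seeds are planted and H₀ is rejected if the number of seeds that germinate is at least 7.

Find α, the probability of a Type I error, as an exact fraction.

The Type I error probability is α = P(Y ≥ 7) computed under H₀, where Y ~ Binomial(9, 1/5).
Summing C(9,j)(1/5)^j(4/5)^{9−j} for j = 7,…,9 gives 613/1953125.

613/1953125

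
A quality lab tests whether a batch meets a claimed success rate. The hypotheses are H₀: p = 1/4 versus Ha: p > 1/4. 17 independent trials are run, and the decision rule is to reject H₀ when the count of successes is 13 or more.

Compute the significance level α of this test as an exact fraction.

Under H₀, X ~ Binomial(17, 1/4), and α = P(X ≥ 13).
Adding the binomial terms for j = 13 through 17 with p = 1/4 yields 3319/268435456.

3319/268435456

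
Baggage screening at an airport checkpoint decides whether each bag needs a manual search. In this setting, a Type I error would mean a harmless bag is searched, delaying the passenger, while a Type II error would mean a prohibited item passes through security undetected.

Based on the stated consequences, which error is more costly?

The Type II consequence (a prohibited item passes through security undetected) is more severe than the Type I consequence (a harmless bag is searched, delaying the passenger).

Type II error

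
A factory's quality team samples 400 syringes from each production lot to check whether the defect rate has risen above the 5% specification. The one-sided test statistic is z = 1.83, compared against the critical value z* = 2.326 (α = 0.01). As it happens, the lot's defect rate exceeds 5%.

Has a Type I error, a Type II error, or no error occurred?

The conventional null hypothesis is that the lot's defect rate is 5% (within specification).
Since z = 1.83 ≤ z* = 2.326, H₀ is not rejected.
H₀ is false (actually the lot's defect rate exceeds 5%).
Failing to reject a false H₀ is a Type II error.

Type II error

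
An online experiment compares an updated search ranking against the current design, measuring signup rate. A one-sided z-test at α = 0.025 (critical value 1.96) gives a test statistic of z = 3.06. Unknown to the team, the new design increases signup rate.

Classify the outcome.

The conventional null hypothesis is that the new design has no effect on signup rate.
Since z = 3.06 > z* = 1.96, H₀ is rejected.
H₀ is false (actually the new design increases signup rate).
The decision matches the true state — no error.

Neither — the decision is correct.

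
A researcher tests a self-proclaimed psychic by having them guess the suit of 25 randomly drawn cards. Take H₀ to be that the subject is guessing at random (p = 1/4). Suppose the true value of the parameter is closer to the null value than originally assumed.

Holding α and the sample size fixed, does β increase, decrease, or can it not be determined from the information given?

A smaller departure from H₀ means the test statistic under Ha is distributed closer to where it would be under H₀; rejection becomes less likely.

It increases.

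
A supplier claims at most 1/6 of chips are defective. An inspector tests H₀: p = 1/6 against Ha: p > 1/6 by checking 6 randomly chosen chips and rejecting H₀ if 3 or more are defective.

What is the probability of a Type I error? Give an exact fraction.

1453/23328

α = P(reject H₀ | H₀ true) = P(X ≥ 3 | p = 1/6), X ~ Binomial(6, 1/6).
α = 1 − P(X ≤ 2) = 1 − 21875/23328 = 1453/23328.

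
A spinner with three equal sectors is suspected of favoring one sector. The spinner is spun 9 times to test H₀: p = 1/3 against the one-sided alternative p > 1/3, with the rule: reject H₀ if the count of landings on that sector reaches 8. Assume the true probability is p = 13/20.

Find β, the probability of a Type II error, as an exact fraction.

A Type II error is failing to reject when Ha holds: with p = 13/20, β = P(Y ≤ 7).
Summing C(9,j)·(13/20)^j·(7/20)^{9-j} for j = 0..7 gives 112501116301/128000000000.

112501116301/128000000000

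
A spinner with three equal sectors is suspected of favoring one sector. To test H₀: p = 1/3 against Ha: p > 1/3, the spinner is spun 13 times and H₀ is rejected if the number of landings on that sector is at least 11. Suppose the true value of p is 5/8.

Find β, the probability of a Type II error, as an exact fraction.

252368141319/274877906944

A Type II error is failing to reject when Ha holds: with p = 5/8, β = P(S ≤ 10).
Adding the binomial probabilities P(S=0)+…+P(S=10) at p = 5/8 gives 252368141319/274877906944.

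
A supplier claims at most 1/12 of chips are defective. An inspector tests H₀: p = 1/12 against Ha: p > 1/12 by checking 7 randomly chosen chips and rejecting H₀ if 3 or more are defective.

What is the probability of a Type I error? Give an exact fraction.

Under H₀, K ~ Binomial(7, 1/12); the Type I error rate is P(K ≥ 3).
Computing the lower-tail complement: 1 − 11756723/11943936 = 187213/11943936.

187213/11943936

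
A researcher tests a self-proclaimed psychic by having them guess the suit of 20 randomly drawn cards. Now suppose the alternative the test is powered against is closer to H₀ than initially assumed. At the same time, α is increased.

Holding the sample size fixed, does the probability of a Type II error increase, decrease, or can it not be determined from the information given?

The first change alone would make β increase; the second alone would make β decrease. Which effect dominates depends on the magnitudes, which are not given.

Cannot be determined from the information given.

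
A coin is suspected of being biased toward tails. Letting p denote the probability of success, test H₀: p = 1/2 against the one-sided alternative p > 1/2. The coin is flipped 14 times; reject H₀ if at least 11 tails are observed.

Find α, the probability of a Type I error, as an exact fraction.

The Type I error probability is α = P(S ≥ 11) computed under H₀, where S ~ Binomial(14, 1/2).
P(S ≥ 11) = [C(14,11) + C(14,12) + C(14,13) + C(14,14)] / 2^14 = (364 + 91 + 14 + 1) / 16384 = 470/16384 = 235/8192.

235/8192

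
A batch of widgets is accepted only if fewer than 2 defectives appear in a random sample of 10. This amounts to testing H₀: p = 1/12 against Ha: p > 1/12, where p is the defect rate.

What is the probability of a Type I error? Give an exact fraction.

4133487571/20639121408

α = P(reject H₀ | H₀ true) = P(S ≥ 2 | p = 1/12), S ~ Binomial(10, 1/12).
Computing the lower-tail complement: 1 − 16505633837/20639121408 = 4133487571/20639121408.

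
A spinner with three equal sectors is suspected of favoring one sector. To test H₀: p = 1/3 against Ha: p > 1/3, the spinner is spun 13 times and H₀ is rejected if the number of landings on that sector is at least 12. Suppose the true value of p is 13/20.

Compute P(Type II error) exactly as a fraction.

Under the alternative p = 13/20, Y ~ Binomial(13, 13/20); β is the probability the test does not reject, P(Y < 12).
Equivalently, β = 1 − P(Y ≥ 12) = 9937124893407747/10240000000000000.

9937124893407747/10240000000000000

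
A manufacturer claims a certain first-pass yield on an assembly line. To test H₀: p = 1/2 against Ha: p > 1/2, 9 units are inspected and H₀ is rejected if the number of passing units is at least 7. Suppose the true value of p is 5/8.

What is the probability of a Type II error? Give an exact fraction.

A Type II error is failing to reject when Ha holds: with p = 5/8, β = P(K ≤ 6).
Summing C(9,j)·(5/8)^j·(3/8)^{9-j} for j = 0..6 gives 24101307/33554432.

24101307/33554432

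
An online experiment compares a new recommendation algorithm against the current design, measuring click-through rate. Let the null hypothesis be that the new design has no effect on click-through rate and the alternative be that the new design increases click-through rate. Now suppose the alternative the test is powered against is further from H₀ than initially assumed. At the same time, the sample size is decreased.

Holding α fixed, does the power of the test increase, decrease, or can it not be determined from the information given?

Cannot be determined from the information given.

The first change alone would make β decrease; the second alone would make β increase. Which effect dominates depends on the magnitudes, which are not given.
Since power = 1 − β, the effect on power is likewise indeterminate.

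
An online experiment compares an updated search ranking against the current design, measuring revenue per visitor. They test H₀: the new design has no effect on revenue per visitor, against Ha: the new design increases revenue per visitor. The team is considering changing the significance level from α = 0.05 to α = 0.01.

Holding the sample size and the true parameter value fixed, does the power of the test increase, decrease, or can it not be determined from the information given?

A smaller α moves the rejection region further into the tail. With the alternative true, more outcomes now fall outside the rejection region, so failing to reject becomes more likely.
Since power = 1 − β and β increases, power decreases.

It decreases.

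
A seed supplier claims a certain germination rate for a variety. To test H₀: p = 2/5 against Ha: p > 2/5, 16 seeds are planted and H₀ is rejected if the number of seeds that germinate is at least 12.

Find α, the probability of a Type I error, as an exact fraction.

149405696/30517578125

α = P(reject H₀ | H₀ true) = P(K ≥ 12 | p = 2/5), with K ~ Binomial(16, 2/5).
Summing C(16,j)(2/5)^j(3/5)^{16−j} for j = 12,…,16 gives 149405696/30517578125.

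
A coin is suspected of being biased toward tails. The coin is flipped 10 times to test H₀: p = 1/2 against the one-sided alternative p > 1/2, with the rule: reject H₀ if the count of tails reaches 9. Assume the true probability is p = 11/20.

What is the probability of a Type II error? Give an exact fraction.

10001847283209/10240000000000

Under the alternative p = 11/20, X ~ Binomial(10, 11/20); β is the probability the test does not reject, P(X < 9).
Summing C(10,j)·(11/20)^j·(9/20)^{10-j} for j = 0..8 gives 10001847283209/10240000000000.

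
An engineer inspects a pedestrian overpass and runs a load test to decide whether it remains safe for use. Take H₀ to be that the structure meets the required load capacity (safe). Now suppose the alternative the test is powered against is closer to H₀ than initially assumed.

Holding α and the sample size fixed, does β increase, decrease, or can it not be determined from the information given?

A smaller departure from H₀ means the test statistic under Ha is distributed closer to where it would be under H₀; rejection becomes less likely.

It increases.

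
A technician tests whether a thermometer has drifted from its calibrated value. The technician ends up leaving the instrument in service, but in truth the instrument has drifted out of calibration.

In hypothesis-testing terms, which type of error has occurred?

The null hypothesis here is that the instrument is correctly calibrated.
'Leaving the instrument in service' corresponds to failing to reject H₀.
H₀ was not rejected but H₀ is false — a Type II error (false negative).

Type II error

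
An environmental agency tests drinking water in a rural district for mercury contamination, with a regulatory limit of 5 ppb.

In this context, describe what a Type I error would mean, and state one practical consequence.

With the conventional null hypothesis that the mercury concentration is at or below 5 ppb (safe):
A Type I error is rejecting H₀ when H₀ is true.
Here that means declaring the site contaminated and ordering remediation when actually the mercury concentration is at or below 5 ppb (safe).

A Type I error would mean concluding that the mercury concentration exceeds 5 ppb when in fact the mercury concentration is at or below 5 ppb (safe). Consequence: a clean site is subjected to costly and unnecessary remediation.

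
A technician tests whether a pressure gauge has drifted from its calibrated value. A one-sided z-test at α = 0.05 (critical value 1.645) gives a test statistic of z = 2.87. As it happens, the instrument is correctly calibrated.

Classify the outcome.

The conventional null hypothesis is that the instrument is correctly calibrated.
Since z = 2.87 > z* = 1.645, H₀ is rejected.
H₀ is true (actually the instrument is correctly calibrated).
Rejecting a true H₀ is a Type I error.

Type I error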